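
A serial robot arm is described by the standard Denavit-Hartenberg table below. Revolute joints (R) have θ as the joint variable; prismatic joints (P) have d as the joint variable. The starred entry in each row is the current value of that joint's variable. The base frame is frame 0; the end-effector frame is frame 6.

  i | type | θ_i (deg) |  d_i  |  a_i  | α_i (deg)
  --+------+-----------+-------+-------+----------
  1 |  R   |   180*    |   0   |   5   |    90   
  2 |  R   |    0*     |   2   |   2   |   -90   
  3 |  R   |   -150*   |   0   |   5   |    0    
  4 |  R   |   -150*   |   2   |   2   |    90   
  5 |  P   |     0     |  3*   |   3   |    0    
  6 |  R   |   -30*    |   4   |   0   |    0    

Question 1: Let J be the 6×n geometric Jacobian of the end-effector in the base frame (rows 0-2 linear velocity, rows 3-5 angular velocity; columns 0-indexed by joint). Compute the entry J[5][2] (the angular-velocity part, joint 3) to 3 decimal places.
1.000

axis z_2 = (0.0000,0.0000,1.0000); lever o_n−o_2 = (-4.2321,1.6699,2.0000)
cross product → J_v[:, 2] = (-1.6699,-4.2321,0.0000)
J_ω[:, 2] = z_2
entry J[5][2] = 1.0000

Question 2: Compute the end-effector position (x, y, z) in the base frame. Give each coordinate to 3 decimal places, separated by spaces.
after link 1: o_1 = (-5.0000, 0.0000, 0.0000)
after link 2: o_2 = (-7.0000, 2.0000, 0.0000)
after link 3: o_3 = (-2.6699, 4.5000, 0.0000)
after link 4: o_4 = (-3.6699, 2.7679, 2.0000)
after link 5: o_5 = (-7.7679, 1.6699, 2.0000)
after link 6: o_6 = (-11.2321, 3.6699, 2.0000)

-11.232 3.670 2.000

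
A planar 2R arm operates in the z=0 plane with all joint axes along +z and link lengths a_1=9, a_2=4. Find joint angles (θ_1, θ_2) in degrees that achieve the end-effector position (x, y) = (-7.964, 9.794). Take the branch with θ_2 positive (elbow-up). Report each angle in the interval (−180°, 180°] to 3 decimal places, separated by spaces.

119.997 30.010

cos θ_2 = (159.3477−9²−4²)/(2·9·4) = 0.8659; θ_2 = 30.0097° (elbow-up)
β = atan2(9.7940,-7.9640) = 129.1163°; ψ = atan2(2.0006,12.4638) = 9.1189°
θ_1 = β − ψ = 119.9974°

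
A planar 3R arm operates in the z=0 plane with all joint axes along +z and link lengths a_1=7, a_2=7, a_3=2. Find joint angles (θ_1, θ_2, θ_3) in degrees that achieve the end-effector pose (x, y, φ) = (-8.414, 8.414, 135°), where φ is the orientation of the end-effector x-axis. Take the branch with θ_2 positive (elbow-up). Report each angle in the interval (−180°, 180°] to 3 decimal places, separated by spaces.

89.998 90.003 -45.002

wrist centre = target − a_3·(cos φ, sin φ) = (-6.9998, 6.9998)
cos θ_2 = (97.9940−7²−7²)/(2·7·7) = -0.0001; θ_2 = 90.0035° (elbow-up)
β = atan2(6.9998,-6.9998) = 135.0000°; ψ = atan2(7.0000,6.9996) = 45.0017°
θ_1 = β − ψ = 89.9983°
θ_3 = φ − θ_1 − θ_2 = -45.0017° (wrapped to (-180°,180°])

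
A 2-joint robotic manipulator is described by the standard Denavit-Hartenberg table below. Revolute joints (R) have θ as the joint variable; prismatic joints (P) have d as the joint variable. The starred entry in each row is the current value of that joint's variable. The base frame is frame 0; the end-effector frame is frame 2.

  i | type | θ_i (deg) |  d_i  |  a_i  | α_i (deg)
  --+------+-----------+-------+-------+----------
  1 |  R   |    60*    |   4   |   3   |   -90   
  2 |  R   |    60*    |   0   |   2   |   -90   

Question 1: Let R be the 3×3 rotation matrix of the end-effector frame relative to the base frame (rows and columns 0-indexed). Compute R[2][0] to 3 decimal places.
-0.866

End-effector x-axis (col 0 of R) = (0.2500,0.4330,-0.8660)
R[2][0] = -0.8660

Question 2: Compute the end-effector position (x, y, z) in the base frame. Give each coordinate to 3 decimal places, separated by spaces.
after link 1: o_1 = (1.5000, 2.5981, 4.0000)
after link 2: o_2 = (2.0000, 3.4641, 2.2679)

2.000 3.464 2.268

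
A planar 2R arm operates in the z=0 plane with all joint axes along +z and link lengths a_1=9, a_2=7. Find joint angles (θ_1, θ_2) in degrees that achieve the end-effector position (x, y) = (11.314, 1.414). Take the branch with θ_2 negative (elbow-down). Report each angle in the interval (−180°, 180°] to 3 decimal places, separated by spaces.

44.998 -89.997

cos θ_2 = (130.0060−9²−7²)/(2·9·7) = 0.0000; θ_2 = -89.9973° (elbow-down)
β = atan2(1.4140,11.3140) = 7.1238°; ψ = atan2(-7.0000,9.0003) = -37.8740°
θ_1 = β − ψ = 44.9977°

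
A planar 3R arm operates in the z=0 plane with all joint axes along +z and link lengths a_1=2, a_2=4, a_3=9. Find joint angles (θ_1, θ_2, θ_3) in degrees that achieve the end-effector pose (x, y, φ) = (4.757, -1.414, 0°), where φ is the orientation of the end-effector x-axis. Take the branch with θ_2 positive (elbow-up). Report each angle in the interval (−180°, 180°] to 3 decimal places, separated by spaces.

wrist centre = target − a_3·(cos φ, sin φ) = (-4.2430, -1.4140)
cos θ_2 = (20.0024−2²−4²)/(2·2·4) = 0.0002; θ_2 = 89.9912° (elbow-up)
β = atan2(-1.4140,-4.2430) = -161.5691°; ψ = atan2(4.0000,2.0006) = 63.4279°
θ_1 = β − ψ = -224.9970°
θ_3 = φ − θ_1 − θ_2 = 135.0058° (wrapped to (-180°,180°])

135.003 89.991 135.006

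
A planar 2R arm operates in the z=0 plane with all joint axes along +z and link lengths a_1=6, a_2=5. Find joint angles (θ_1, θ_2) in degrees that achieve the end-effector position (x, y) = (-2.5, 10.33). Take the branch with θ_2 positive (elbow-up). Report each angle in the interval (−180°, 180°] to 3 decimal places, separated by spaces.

cos θ_2 = (112.9589−6²−5²)/(2·6·5) = 0.8660; θ_2 = 30.0050° (elbow-up)
β = atan2(10.3300,-2.5000) = 103.6048°; ψ = atan2(2.5004,10.3299) = 13.6069°
θ_1 = β − ψ = 89.9979°

89.998 30.005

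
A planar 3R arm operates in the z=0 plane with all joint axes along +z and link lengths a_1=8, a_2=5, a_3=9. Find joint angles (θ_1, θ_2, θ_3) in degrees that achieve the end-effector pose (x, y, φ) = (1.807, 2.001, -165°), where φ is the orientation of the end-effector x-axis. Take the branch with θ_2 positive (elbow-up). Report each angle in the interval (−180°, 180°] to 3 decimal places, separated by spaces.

0.003 59.992 135.004

wrist centre = target − a_3·(cos φ, sin φ) = (10.5003, 4.3304)
cos θ_2 = (129.0091−8²−5²)/(2·8·5) = 0.5001; θ_2 = 59.9925° (elbow-up)
β = atan2(4.3304,10.5003) = 22.4114°; ψ = atan2(4.3298,10.5006) = 22.4083°
θ_1 = β − ψ = 0.0031°
θ_3 = φ − θ_1 − θ_2 = 135.0044° (wrapped to (-180°,180°])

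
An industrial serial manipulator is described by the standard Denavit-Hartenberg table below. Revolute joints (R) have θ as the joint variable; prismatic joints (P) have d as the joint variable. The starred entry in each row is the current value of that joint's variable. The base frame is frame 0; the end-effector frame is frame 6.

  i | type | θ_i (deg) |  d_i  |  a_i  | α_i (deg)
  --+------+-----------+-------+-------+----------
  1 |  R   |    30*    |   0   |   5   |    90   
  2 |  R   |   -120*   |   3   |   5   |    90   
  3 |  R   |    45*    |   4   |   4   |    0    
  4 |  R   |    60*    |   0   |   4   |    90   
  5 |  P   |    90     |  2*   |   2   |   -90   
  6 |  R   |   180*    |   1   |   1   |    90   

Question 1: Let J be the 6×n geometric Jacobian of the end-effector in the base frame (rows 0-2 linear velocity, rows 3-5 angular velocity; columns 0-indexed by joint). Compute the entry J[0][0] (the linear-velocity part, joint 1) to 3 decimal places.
axis z_0 = ẑ; lever o_n−o_0 = (1.3119,-9.9164,-5.2802)
cross product → J_v[:, 0] = (9.9164,1.3119,-0.0000)
J_ω[:, 0] = z_0
entry J[0][0] = 9.9164

9.916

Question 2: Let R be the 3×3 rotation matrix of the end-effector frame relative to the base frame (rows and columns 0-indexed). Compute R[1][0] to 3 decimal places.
0.433

End-effector x-axis (col 0 of R) = (0.7500,0.4330,-0.5000)
R[1][0] = 0.4330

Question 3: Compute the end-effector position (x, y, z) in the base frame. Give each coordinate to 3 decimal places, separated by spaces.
1.312 -9.916 -5.280

after link 1: o_1 = (4.3301, 2.5000, 0.0000)
after link 2: o_2 = (3.6651, -1.3481, -4.3301)
after link 3: o_3 = (0.8545, -6.2367, -4.7796)
after link 4: o_4 = (3.2347, -9.3240, -3.8830)
after link 5: o_5 = (1.1570, -11.1212, -4.5561)
after link 6: o_6 = (1.3119, -9.9164, -5.2802)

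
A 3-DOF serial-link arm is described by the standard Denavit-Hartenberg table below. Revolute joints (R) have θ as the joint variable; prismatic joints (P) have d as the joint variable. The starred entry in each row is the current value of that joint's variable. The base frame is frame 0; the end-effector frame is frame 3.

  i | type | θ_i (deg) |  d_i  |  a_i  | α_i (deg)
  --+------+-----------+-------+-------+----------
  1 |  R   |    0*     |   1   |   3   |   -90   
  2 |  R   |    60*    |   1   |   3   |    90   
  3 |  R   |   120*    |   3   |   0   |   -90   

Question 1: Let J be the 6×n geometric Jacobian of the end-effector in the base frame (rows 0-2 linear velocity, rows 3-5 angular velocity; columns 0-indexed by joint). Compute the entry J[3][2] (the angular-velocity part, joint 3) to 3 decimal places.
0.866

axis z_2 = (0.8660,0.0000,0.5000); lever o_n−o_2 = (2.5981,0.0000,1.5000)
cross product → J_v[:, 2] = (0.0000,0.0000,-0.0000)
J_ω[:, 2] = z_2
entry J[3][2] = 0.8660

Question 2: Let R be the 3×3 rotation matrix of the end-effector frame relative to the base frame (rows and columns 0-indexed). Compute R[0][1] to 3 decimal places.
End-effector y-axis (col 1 of R) = (-0.8660,-0.0000,-0.5000)
R[0][1] = -0.8660

-0.866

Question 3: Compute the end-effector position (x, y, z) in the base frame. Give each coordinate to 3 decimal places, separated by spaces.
after link 1: o_1 = (3.0000, 0.0000, 1.0000)
after link 2: o_2 = (4.5000, 1.0000, -1.5981)
after link 3: o_3 = (7.0981, 1.0000, -0.0981)

7.098 1.000 -0.098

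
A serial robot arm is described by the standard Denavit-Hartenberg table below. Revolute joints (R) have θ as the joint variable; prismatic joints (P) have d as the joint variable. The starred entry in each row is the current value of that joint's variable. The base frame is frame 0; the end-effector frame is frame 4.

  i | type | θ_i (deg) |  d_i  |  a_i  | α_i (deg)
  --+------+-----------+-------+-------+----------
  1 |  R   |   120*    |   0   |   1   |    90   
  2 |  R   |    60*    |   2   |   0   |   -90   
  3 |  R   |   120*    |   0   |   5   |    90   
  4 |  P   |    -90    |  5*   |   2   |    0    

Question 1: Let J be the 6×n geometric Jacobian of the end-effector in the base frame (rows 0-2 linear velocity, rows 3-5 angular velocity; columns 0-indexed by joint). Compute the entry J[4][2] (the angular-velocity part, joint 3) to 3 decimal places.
axis z_2 = (0.4330,-0.7500,0.5000); lever o_n−o_2 = (-7.2386,-1.1226,0.5849)
cross product → J_v[:, 2] = (0.1226,-3.8726,-5.9151)
J_ω[:, 2] = z_2
entry J[4][2] = -0.7500

-0.750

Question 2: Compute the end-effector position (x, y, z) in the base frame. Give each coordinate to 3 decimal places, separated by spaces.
after link 1: o_1 = (-0.5000, 0.8660, 0.0000)
after link 2: o_2 = (1.2321, 1.8660, 0.0000)
after link 3: o_3 = (-1.8929, -1.3816, -2.1651)
after link 4: o_4 = (-6.0066, 0.7434, 0.5849)

-6.007 0.743 0.585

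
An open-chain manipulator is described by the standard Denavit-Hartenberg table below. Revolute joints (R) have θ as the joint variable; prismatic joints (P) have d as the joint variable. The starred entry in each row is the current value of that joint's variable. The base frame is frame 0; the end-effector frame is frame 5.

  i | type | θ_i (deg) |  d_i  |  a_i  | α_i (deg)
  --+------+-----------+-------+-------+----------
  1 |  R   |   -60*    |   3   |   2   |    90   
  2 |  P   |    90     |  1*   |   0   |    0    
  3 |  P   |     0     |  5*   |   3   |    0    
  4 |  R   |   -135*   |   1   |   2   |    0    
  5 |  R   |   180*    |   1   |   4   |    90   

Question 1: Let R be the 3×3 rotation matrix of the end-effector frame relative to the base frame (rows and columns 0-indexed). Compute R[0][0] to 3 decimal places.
End-effector x-axis (col 0 of R) = (-0.3536,0.6124,0.7071)
R[0][0] = -0.3536

-0.354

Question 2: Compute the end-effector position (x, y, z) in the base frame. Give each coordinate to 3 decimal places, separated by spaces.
after link 1: o_1 = (1.0000, -1.7321, 3.0000)
after link 2: o_2 = (0.1340, -2.2321, 3.0000)
after link 3: o_3 = (-4.1962, -4.7321, 6.0000)
after link 4: o_4 = (-4.3551, -6.4568, 4.5858)
after link 5: o_5 = (-6.6353, -4.5073, 7.4142)

-6.635 -4.507 7.414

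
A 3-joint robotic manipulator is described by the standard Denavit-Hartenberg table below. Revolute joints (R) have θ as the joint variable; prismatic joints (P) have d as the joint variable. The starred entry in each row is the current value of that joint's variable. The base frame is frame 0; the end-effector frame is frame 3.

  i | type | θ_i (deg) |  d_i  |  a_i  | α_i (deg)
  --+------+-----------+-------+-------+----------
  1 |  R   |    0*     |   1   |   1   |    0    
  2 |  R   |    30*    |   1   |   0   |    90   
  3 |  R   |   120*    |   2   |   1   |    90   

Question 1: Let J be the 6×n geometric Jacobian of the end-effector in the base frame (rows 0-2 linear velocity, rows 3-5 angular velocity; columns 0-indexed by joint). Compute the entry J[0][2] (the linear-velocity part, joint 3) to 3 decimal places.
axis z_2 = (0.5000,-0.8660,0.0000); lever o_n−o_2 = (0.5670,-1.9821,0.8660)
cross product → J_v[:, 2] = (-0.7500,-0.4330,-0.5000)
J_ω[:, 2] = z_2
entry J[0][2] = -0.7500

-0.750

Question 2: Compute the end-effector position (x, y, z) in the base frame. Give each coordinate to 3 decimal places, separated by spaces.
1.567 -1.982 2.866

after link 1: o_1 = (1.0000, 0.0000, 1.0000)
after link 2: o_2 = (1.0000, 0.0000, 2.0000)
after link 3: o_3 = (1.5670, -1.9821, 2.8660)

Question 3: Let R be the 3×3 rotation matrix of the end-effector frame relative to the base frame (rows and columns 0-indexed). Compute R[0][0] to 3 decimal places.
End-effector x-axis (col 0 of R) = (-0.4330,-0.2500,0.8660)
R[0][0] = -0.4330

-0.433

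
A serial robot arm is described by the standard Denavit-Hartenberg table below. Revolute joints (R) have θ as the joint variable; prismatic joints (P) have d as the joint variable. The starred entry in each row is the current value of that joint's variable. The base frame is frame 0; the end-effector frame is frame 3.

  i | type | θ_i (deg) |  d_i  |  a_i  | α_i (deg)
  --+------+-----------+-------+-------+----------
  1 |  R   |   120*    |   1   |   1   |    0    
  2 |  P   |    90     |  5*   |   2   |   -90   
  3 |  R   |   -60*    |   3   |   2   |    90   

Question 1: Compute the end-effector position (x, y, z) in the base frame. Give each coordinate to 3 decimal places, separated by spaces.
after link 1: o_1 = (-0.5000, 0.8660, 1.0000)
after link 2: o_2 = (-2.2321, -0.1340, 6.0000)
after link 3: o_3 = (-1.5981, -3.2321, 7.7321)

-1.598 -3.232 7.732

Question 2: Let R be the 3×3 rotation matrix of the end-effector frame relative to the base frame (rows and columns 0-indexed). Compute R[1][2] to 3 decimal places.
End-effector z-axis (col 2 of R) = (0.7500,0.4330,0.5000)
R[1][2] = 0.4330

0.433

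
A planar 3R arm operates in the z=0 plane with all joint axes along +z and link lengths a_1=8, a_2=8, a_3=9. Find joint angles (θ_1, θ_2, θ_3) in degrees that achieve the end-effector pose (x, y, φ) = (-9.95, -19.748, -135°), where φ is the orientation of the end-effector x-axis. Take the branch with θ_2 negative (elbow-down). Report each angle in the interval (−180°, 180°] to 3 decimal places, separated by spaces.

-74.997 -60.004 0.001

wrist centre = target − a_3·(cos φ, sin φ) = (-3.5860, -13.3840)
cos θ_2 = (191.9922−8²−8²)/(2·8·8) = 0.4999; θ_2 = -60.0040° (elbow-down)
β = atan2(-13.3840,-3.5860) = -104.9992°; ψ = atan2(-6.9285,11.9995) = -30.0020°
θ_1 = β − ψ = -74.9972°
θ_3 = φ − θ_1 − θ_2 = 0.0012° (wrapped to (-180°,180°])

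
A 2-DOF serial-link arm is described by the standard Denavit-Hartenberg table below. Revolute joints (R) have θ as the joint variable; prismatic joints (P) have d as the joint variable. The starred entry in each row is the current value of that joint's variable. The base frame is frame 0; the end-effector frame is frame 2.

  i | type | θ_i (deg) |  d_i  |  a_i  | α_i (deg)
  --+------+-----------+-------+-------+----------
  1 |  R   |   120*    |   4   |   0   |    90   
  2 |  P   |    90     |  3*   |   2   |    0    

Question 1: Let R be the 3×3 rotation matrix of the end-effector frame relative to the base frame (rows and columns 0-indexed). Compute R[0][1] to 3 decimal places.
End-effector y-axis (col 1 of R) = (0.5000,-0.8660,0.0000)
R[0][1] = 0.5000

0.500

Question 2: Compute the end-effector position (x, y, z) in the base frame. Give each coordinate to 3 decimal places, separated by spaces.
after link 1: o_1 = (0.0000, 0.0000, 4.0000)
after link 2: o_2 = (2.5981, 1.5000, 6.0000)

2.598 1.500 6.000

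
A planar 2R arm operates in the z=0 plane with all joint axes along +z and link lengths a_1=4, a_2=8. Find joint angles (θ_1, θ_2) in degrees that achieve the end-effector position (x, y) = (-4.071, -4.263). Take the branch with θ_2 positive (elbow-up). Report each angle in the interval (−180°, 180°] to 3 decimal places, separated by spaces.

119.996 134.999

cos θ_2 = (34.7462−4²−8²)/(2·4·8) = -0.7071; θ_2 = 134.9987° (elbow-up)
β = atan2(-4.2630,-4.0710) = -133.6802°; ψ = atan2(5.6570,-1.6567) = 106.3234°
θ_1 = β − ψ = -240.0036°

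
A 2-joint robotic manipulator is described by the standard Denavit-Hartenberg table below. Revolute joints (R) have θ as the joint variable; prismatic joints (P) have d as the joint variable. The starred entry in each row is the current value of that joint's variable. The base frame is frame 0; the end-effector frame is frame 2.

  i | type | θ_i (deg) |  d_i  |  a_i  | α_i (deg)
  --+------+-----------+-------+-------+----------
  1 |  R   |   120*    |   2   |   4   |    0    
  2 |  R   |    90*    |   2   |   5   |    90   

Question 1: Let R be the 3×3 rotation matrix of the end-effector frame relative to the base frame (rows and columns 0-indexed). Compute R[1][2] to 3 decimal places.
0.866

End-effector z-axis (col 2 of R) = (-0.5000,0.8660,0.0000)
R[1][2] = 0.8660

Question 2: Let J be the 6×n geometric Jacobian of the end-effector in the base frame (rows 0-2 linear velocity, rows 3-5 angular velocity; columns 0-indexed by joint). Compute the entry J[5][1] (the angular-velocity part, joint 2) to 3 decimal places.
1.000

axis z_1 = (0.0000,0.0000,1.0000); lever o_n−o_1 = (-4.3301,-2.5000,2.0000)
cross product → J_v[:, 1] = (2.5000,-4.3301,0.0000)
J_ω[:, 1] = z_1
entry J[5][1] = 1.0000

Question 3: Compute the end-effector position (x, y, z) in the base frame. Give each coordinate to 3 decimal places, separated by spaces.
-6.330 0.964 4.000

after link 1: o_1 = (-2.0000, 3.4641, 2.0000)
after link 2: o_2 = (-6.3301, 0.9641, 4.0000)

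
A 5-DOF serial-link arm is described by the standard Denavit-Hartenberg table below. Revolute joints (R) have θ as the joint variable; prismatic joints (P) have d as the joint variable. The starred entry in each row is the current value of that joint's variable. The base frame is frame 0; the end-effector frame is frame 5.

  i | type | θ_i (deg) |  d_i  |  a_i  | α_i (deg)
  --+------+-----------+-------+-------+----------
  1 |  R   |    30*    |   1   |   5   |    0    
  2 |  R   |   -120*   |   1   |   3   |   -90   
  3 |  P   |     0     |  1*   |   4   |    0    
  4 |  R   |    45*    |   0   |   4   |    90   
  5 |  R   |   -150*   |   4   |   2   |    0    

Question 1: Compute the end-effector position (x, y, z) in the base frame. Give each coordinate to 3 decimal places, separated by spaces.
4.330 -8.932 3.225

after link 1: o_1 = (4.3301, 2.5000, 1.0000)
after link 2: o_2 = (4.3301, -0.5000, 2.0000)
after link 3: o_3 = (5.3301, -4.5000, 2.0000)
after link 4: o_4 = (5.3301, -7.3284, -0.8284)
after link 5: o_5 = (4.3301, -8.9321, 3.2247)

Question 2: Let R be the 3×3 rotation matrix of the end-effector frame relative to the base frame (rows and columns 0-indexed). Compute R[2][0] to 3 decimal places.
End-effector x-axis (col 0 of R) = (-0.5000,0.6124,0.6124)
R[2][0] = 0.6124

0.612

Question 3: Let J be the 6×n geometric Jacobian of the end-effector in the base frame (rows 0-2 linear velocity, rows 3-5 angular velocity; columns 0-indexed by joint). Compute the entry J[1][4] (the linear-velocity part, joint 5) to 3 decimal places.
-0.707

axis z_4 = (0.0000,-0.7071,0.7071); lever o_n−o_4 = (-1.0000,-1.6037,4.0532)
cross product → J_v[:, 4] = (-1.7321,-0.7071,-0.7071)
J_ω[:, 4] = z_4
entry J[1][4] = -0.7071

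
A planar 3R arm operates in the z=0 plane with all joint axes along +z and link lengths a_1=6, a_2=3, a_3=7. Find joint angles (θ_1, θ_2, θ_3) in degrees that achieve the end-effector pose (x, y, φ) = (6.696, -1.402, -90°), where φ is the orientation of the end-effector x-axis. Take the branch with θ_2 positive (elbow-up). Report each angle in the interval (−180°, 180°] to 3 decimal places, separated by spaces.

wrist centre = target − a_3·(cos φ, sin φ) = (6.6960, 5.5980)
cos θ_2 = (76.1740−6²−3²)/(2·6·3) = 0.8659; θ_2 = 30.0092° (elbow-up)
β = atan2(5.5980,6.6960) = 39.8963°; ψ = atan2(1.5004,8.5978) = 9.8991°
θ_1 = β − ψ = 29.9973°
θ_3 = φ − θ_1 − θ_2 = -150.0065° (wrapped to (-180°,180°])

29.997 30.009 -150.006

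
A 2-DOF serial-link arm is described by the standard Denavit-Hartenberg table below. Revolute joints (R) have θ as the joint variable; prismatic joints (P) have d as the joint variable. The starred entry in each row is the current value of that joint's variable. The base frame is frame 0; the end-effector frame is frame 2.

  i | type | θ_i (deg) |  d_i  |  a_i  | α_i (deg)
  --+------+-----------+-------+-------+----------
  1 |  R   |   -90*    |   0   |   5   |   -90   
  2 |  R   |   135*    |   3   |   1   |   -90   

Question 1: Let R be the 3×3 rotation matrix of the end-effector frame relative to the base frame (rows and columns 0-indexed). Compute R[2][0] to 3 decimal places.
End-effector x-axis (col 0 of R) = (0.0000,0.7071,-0.7071)
R[2][0] = -0.7071

-0.707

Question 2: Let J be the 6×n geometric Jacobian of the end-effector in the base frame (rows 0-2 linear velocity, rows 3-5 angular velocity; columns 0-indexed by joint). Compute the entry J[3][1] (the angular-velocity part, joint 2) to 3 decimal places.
1.000

axis z_1 = (1.0000,0.0000,0.0000); lever o_n−o_1 = (3.0000,0.7071,-0.7071)
cross product → J_v[:, 1] = (-0.0000,0.7071,0.7071)
J_ω[:, 1] = z_1
entry J[3][1] = 1.0000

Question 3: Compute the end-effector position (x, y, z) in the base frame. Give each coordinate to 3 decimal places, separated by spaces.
3.000 -4.293 -0.707

after link 1: o_1 = (0.0000, -5.0000, 0.0000)
after link 2: o_2 = (3.0000, -4.2929, -0.7071)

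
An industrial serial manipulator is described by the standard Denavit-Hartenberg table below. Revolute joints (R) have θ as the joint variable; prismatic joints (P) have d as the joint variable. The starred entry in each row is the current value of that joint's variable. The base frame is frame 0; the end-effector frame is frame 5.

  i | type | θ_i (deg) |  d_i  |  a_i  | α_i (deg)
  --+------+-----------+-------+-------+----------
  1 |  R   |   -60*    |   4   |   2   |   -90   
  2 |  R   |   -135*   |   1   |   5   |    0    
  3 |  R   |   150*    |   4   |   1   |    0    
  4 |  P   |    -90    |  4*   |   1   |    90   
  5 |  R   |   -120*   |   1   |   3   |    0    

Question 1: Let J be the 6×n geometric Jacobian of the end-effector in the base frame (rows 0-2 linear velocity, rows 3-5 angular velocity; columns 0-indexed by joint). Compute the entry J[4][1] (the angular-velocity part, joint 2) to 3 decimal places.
0.500

axis z_1 = (0.8660,0.5000,0.0000); lever o_n−o_1 = (3.7118,6.3749,3.0526)
cross product → J_v[:, 1] = (1.5263,-2.6436,3.6649)
J_ω[:, 1] = z_1
entry J[4][1] = 0.5000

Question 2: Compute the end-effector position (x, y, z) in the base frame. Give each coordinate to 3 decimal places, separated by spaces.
after link 1: o_1 = (1.0000, -1.7321, 4.0000)
after link 2: o_2 = (0.0983, 1.8298, 7.5355)
after link 3: o_3 = (4.0453, 2.9933, 7.2767)
after link 4: o_4 = (7.6388, 4.7692, 8.2426)
after link 5: o_5 = (4.7118, 4.6428, 7.0526)

4.712 4.643 7.053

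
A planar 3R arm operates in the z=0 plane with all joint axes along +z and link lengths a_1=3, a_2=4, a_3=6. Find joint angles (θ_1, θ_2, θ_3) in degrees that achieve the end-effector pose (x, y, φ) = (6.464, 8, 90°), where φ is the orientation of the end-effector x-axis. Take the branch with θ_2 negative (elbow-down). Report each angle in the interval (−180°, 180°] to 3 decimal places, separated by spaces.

34.388 -30.006 85.618

wrist centre = target − a_3·(cos φ, sin φ) = (6.4640, 2.0000)
cos θ_2 = (45.7833−3²−4²)/(2·3·4) = 0.8660; θ_2 = -30.0063° (elbow-down)
β = atan2(2.0000,6.4640) = 17.1924°; ψ = atan2(-2.0004,6.4639) = -17.1957°
θ_1 = β − ψ = 34.3881°
θ_3 = φ − θ_1 − θ_2 = 85.6182° (wrapped to (-180°,180°])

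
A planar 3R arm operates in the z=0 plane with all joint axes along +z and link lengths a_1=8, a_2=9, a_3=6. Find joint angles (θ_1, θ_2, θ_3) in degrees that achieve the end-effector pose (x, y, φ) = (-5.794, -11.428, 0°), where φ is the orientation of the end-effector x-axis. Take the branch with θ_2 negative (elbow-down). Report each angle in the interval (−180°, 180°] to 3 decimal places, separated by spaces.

-119.996 -30.008 150.004

wrist centre = target − a_3·(cos φ, sin φ) = (-11.7940, -11.4280)
cos θ_2 = (269.6976−8²−9²)/(2·8·9) = 0.8660; θ_2 = -30.0080° (elbow-down)
β = atan2(-11.4280,-11.7940) = -135.9030°; ψ = atan2(-4.5011,15.7936) = -15.9073°
θ_1 = β − ψ = -119.9957°
θ_3 = φ − θ_1 − θ_2 = 150.0037° (wrapped to (-180°,180°])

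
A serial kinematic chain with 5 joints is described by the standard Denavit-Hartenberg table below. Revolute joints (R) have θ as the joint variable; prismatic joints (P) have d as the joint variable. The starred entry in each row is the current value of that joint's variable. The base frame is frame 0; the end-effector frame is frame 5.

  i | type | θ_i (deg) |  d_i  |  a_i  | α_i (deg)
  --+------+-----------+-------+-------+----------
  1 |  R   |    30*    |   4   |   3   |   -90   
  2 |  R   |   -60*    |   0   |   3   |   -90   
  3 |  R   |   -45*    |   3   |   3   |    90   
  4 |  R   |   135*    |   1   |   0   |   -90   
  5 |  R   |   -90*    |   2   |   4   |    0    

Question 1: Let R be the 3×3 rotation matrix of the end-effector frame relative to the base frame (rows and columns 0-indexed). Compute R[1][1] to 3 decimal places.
-0.252

End-effector y-axis (col 1 of R) = (0.5638,-0.2518,-0.7866)
R[1][1] = -0.2518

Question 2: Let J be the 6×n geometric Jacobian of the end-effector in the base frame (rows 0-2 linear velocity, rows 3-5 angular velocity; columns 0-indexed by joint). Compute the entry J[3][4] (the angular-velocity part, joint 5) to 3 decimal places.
axis z_4 = (-0.4968,-0.8642,-0.0795); lever o_n−o_4 = (-3.6326,0.0140,-2.6084)
cross product → J_v[:, 4] = (2.2553,-1.0073,-3.1463)
J_ω[:, 4] = z_4
entry J[3][4] = -0.4968

-0.497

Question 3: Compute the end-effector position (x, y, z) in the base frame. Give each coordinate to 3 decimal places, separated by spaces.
1.713 6.366 3.714

after link 1: o_1 = (2.5981, 1.5000, 4.0000)
after link 2: o_2 = (3.8971, 2.2500, 6.5981)
after link 3: o_3 = (6.0050, 5.9165, 6.9352)
after link 4: o_4 = (5.3453, 6.3521, 6.3228)
after link 5: o_5 = (1.7126, 6.3661, 3.7144)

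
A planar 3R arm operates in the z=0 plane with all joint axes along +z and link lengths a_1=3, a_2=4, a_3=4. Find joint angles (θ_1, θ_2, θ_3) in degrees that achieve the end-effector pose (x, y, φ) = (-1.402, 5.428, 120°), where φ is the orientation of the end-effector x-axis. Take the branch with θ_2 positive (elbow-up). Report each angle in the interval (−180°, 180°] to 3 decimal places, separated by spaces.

-30.005 150.004 0.001

wrist centre = target − a_3·(cos φ, sin φ) = (0.5980, 1.9639)
cos θ_2 = (4.2145−3²−4²)/(2·3·4) = -0.8661; θ_2 = 150.0042° (elbow-up)
β = atan2(1.9639,0.5980) = 73.0647°; ψ = atan2(1.9997,-0.4642) = 103.0700°
θ_1 = β − ψ = -30.0053°
θ_3 = φ − θ_1 − θ_2 = 0.0010° (wrapped to (-180°,180°])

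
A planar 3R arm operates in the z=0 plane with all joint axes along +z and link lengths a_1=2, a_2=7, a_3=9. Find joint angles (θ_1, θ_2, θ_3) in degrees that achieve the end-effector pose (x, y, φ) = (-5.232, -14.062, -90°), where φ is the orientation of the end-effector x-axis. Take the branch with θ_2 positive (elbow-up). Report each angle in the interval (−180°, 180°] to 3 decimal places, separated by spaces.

149.995 90.005 30.000

wrist centre = target − a_3·(cos φ, sin φ) = (-5.2320, -5.0620)
cos θ_2 = (52.9977−2²−7²)/(2·2·7) = -0.0001; θ_2 = 90.0048° (elbow-up)
β = atan2(-5.0620,-5.2320) = -135.9461°; ψ = atan2(7.0000,1.9994) = 74.0590°
θ_1 = β − ψ = -210.0051°
θ_3 = φ − θ_1 − θ_2 = 30.0004° (wrapped to (-180°,180°])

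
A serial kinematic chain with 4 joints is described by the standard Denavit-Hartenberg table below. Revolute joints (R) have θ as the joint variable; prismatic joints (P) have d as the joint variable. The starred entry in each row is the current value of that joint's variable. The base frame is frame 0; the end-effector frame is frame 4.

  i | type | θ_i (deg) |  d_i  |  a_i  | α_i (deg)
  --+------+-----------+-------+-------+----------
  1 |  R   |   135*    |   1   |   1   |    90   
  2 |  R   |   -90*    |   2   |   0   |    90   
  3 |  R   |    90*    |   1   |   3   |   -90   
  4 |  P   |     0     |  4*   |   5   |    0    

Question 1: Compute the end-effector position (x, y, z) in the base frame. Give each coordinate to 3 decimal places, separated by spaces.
7.071 7.071 5.000

after link 1: o_1 = (-0.7071, 0.7071, 1.0000)
after link 2: o_2 = (0.7071, 2.1213, 1.0000)
after link 3: o_3 = (3.5355, 3.5355, 1.0000)
after link 4: o_4 = (7.0711, 7.0711, 5.0000)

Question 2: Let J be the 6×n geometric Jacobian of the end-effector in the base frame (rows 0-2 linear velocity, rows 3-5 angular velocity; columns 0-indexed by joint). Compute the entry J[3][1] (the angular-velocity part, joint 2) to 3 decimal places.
axis z_1 = (0.7071,0.7071,0.0000); lever o_n−o_1 = (7.7782,6.3640,4.0000)
cross product → J_v[:, 1] = (2.8284,-2.8284,-1.0000)
J_ω[:, 1] = z_1
entry J[3][1] = 0.7071

0.707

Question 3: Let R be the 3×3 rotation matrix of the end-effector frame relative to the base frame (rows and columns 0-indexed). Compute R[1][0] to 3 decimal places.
End-effector x-axis (col 0 of R) = (0.7071,0.7071,0.0000)
R[1][0] = 0.7071

0.707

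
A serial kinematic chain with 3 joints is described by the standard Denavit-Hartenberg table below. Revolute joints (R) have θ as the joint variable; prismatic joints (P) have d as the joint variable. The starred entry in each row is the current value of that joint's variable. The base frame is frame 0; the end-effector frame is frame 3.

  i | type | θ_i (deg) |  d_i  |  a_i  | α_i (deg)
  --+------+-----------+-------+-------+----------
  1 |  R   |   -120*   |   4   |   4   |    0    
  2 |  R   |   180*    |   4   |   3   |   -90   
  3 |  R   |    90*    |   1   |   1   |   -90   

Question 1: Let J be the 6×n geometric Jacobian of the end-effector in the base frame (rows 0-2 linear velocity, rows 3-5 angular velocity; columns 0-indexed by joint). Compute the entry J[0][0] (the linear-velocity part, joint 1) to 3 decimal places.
axis z_0 = ẑ; lever o_n−o_0 = (-1.3660,-0.3660,7.0000)
cross product → J_v[:, 0] = (0.3660,-1.3660,0.0000)
J_ω[:, 0] = z_0
entry J[0][0] = 0.3660

0.366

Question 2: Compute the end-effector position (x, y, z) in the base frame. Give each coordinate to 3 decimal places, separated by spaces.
after link 1: o_1 = (-2.0000, -3.4641, 4.0000)
after link 2: o_2 = (-0.5000, -0.8660, 8.0000)
after link 3: o_3 = (-1.3660, -0.3660, 7.0000)

-1.366 -0.366 7.000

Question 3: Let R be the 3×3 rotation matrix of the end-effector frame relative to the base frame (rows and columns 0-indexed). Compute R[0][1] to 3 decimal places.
End-effector y-axis (col 1 of R) = (0.8660,-0.5000,-0.0000)
R[0][1] = 0.8660

0.866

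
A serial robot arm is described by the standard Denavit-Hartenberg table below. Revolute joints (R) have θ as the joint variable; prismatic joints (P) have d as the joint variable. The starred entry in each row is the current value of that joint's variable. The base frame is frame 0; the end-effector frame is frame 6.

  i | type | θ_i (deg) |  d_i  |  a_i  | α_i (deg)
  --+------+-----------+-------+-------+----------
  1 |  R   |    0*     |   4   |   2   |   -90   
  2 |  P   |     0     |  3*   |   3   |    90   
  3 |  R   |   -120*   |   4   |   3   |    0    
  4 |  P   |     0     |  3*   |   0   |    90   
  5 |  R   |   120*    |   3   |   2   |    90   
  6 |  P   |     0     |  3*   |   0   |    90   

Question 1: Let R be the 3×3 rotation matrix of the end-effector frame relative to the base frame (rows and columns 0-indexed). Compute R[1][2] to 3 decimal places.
End-effector z-axis (col 2 of R) = (0.8660,-0.5000,-0.0000)
R[1][2] = -0.5000

-0.500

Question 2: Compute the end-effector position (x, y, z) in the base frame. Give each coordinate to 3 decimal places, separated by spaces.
after link 1: o_1 = (2.0000, 0.0000, 4.0000)
after link 2: o_2 = (5.0000, 3.0000, 4.0000)
after link 3: o_3 = (3.5000, 0.4019, 8.0000)
after link 4: o_4 = (3.5000, 0.4019, 11.0000)
after link 5: o_5 = (1.4019, 2.7679, 12.7321)
after link 6: o_6 = (0.1029, 0.5179, 14.2321)

0.103 0.518 14.232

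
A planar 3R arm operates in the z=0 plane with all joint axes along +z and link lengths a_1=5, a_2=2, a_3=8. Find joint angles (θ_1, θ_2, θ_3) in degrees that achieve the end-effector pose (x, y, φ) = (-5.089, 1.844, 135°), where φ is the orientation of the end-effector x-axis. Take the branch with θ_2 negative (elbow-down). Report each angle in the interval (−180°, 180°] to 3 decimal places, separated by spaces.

-60.003 -134.990 -30.007

wrist centre = target − a_3·(cos φ, sin φ) = (0.5679, -3.8129)
cos θ_2 = (14.8603−5²−2²)/(2·5·2) = -0.7070; θ_2 = -134.9901° (elbow-down)
β = atan2(-3.8129,0.5679) = -81.5291°; ψ = atan2(-1.4145,3.5860) = -21.5260°
θ_1 = β − ψ = -60.0031°
θ_3 = φ − θ_1 − θ_2 = -30.0069° (wrapped to (-180°,180°])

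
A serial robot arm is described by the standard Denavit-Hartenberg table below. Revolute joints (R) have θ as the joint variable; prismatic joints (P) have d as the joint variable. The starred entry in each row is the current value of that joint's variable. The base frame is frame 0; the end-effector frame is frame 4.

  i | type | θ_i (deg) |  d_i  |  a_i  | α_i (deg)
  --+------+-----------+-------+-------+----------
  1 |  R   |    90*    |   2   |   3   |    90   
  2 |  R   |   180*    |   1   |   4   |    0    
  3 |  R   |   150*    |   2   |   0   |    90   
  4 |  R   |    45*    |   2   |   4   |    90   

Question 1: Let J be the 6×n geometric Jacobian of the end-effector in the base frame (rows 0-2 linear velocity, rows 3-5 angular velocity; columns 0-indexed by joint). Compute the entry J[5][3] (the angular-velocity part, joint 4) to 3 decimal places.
-0.866

axis z_3 = (0.0000,-0.5000,-0.8660); lever o_n−o_3 = (2.8284,1.4495,-3.1463)
cross product → J_v[:, 3] = (2.8284,-2.4495,1.4142)
J_ω[:, 3] = z_3
entry J[5][3] = -0.8660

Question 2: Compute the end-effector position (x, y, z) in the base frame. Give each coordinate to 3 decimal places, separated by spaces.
after link 1: o_1 = (0.0000, 3.0000, 2.0000)
after link 2: o_2 = (1.0000, -1.0000, 2.0000)
after link 3: o_3 = (3.0000, -1.0000, 2.0000)
after link 4: o_4 = (5.8284, 0.4495, -1.1463)

5.828 0.449 -1.146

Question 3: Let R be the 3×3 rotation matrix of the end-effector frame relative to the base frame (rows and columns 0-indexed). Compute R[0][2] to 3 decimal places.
End-effector z-axis (col 2 of R) = (-0.7071,0.6124,-0.3536)
R[0][2] = -0.7071

-0.707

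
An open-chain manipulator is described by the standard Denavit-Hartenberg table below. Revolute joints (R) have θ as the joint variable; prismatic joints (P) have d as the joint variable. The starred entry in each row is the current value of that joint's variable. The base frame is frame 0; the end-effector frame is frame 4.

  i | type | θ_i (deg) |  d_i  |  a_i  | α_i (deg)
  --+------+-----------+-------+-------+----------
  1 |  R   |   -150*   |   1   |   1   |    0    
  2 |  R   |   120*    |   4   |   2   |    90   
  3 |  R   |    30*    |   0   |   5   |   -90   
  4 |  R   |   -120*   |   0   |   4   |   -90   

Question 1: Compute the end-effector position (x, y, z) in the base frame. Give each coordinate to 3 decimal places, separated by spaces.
after link 1: o_1 = (-0.8660, -0.5000, 1.0000)
after link 2: o_2 = (0.8660, -1.5000, 5.0000)
after link 3: o_3 = (4.6160, -3.6651, 7.5000)
after link 4: o_4 = (1.3840, -5.7990, 6.5000)

1.384 -5.799 6.500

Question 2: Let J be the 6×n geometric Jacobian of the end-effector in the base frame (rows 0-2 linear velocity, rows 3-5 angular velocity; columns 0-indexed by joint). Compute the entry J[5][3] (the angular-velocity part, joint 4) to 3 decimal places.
0.866

axis z_3 = (-0.4330,0.2500,0.8660); lever o_n−o_3 = (-3.2321,-2.1340,-1.0000)
cross product → J_v[:, 3] = (1.5981,-3.2321,1.7321)
J_ω[:, 3] = z_3
entry J[5][3] = 0.8660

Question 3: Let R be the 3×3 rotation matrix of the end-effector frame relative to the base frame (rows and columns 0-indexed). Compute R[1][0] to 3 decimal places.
-0.533

End-effector x-axis (col 0 of R) = (-0.8080,-0.5335,-0.2500)
R[1][0] = -0.5335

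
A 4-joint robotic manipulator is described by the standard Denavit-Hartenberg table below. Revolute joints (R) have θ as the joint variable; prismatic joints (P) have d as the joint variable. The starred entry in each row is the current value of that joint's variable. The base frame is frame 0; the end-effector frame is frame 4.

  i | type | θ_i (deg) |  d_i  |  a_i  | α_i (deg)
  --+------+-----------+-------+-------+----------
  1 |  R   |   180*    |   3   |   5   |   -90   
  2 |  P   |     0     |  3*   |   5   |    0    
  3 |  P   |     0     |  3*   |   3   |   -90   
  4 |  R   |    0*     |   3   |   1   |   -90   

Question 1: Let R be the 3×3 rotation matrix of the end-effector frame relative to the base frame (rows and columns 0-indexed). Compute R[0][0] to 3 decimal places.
End-effector x-axis (col 0 of R) = (-1.0000,0.0000,0.0000)
R[0][0] = -1.0000

-1.000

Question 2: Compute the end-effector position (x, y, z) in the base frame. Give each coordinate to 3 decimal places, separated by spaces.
-14.000 -6.000 0.000

after link 1: o_1 = (-5.0000, 0.0000, 3.0000)
after link 2: o_2 = (-10.0000, -3.0000, 3.0000)
after link 3: o_3 = (-13.0000, -6.0000, 3.0000)
after link 4: o_4 = (-14.0000, -6.0000, 0.0000)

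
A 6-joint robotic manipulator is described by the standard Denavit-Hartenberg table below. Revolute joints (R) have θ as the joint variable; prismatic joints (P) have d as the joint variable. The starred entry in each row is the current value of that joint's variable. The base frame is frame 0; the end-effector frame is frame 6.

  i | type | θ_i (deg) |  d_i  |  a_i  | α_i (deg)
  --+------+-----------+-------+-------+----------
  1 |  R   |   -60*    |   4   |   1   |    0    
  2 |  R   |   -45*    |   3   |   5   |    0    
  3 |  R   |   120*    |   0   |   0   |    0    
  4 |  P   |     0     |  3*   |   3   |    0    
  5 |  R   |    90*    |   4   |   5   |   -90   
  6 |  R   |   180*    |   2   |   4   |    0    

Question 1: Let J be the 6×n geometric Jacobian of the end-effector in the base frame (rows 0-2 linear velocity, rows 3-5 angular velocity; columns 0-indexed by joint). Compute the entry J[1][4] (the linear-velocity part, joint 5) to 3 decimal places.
-2.191

axis z_4 = (0.0000,0.0000,1.0000); lever o_n−o_4 = (-2.1907,0.4483,4.0000)
cross product → J_v[:, 4] = (-0.4483,-2.1907,0.0000)
J_ω[:, 4] = z_4
entry J[1][4] = -2.1907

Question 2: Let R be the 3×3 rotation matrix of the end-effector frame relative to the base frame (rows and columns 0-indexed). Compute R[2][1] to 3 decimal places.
End-effector y-axis (col 1 of R) = (0.0000,-0.0000,1.0000)
R[2][1] = 1.0000

1.000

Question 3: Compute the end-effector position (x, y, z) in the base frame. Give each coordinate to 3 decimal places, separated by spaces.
-0.087 -4.471 14.000

after link 1: o_1 = (0.5000, -0.8660, 4.0000)
after link 2: o_2 = (-0.7941, -5.6957, 7.0000)
after link 3: o_3 = (-0.7941, -5.6957, 7.0000)
after link 4: o_4 = (2.1037, -4.9192, 10.0000)
after link 5: o_5 = (0.8096, -0.0896, 14.0000)
after link 6: o_6 = (-0.0870, -4.4709, 14.0000)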